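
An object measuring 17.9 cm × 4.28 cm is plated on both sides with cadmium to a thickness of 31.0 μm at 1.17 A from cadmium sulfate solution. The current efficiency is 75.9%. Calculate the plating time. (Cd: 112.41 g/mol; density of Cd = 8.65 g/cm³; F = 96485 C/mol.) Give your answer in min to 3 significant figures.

132 min

Plated area = 2 × 17.9 × 4.28 = 153.2 cm²
Volume = 153.2 × 31.0×10⁻⁴ cm = 0.4749 cm³
m(Cd) = 0.4749 × 8.65 = 4.108 g
n(Cd) = 4.108 / 112.41 = 0.03654 mol; n(e⁻) = 2 × 0.03654 = 0.07308 mol
Q = 0.07308 × 96485 / 0.759 = 9290 C
t = 9290 / 1.17 = 7940 s = 132 min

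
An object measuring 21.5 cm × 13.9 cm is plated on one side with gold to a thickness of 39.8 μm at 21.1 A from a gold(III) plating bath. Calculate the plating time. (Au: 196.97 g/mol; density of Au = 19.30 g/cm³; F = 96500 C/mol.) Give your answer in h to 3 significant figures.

Plated area = 21.5 × 13.9 = 298.9 cm²
Volume = 298.9 × 39.8×10⁻⁴ cm = 1.190 cm³
m(Au) = 1.190 × 19.30 = 22.97 g
n(Au) = 22.97 / 196.97 = 0.1166 mol; n(e⁻) = 3 × 0.1166 = 0.3498 mol
Q = 0.3498 × 96500 = 33760 C
t = 33760 / 21.1 = 1600 s = 0.444 h

0.444 h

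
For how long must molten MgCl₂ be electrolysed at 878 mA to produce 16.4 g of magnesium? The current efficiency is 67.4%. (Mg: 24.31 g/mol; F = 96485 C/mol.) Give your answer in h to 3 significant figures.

61.1 h

n(Mg) = 16.4 / 24.31 = 0.6746 mol
Mg²⁺ + 2e⁻ → Mg, so n(e⁻) = 2 × 0.6746 = 1.349 mol
Q = 1.349 × 96485 / 0.674 = 1.931×10^5 C
t = Q / I = 1.931×10^5 / 0.878 = 2.199×10^5 s = 61.1 h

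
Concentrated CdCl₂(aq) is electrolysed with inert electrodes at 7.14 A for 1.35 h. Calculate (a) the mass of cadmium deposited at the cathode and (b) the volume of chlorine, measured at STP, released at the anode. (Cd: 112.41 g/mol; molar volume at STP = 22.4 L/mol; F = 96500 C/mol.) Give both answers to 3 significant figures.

Q = 7.14 × 4860 = 34700 C; n(e⁻) = 34700 / 96500 = 0.3596 mol
Cathode: Cd²⁺ + 2e⁻ → Cd → n(Cd) = 0.3596/2 = 0.1798 mol → 20.2 g
Anode: 2Cl⁻ → Cl₂ + 2e⁻ → n(Cl₂) = 0.3596/2 = 0.1798 mol → 4.03 L

20.2 g Cd; 4.03 L Cl₂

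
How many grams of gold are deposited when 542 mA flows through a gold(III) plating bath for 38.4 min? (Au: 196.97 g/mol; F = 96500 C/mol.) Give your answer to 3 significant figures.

0.850 g

Q = It = 0.542 × 2304 = 1249 C
Moles of electrons = 1249 / 96500 = 0.01294 mol
Au³⁺ + 3e⁻ → Au, so n(Au) = 0.01294 / 3 = 0.004313 mol
m = 0.004313 × 196.97 = 0.850 g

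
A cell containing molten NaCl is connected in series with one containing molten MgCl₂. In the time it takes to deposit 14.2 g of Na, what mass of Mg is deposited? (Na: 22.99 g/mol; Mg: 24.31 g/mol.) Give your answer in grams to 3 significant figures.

7.51 g

n(Na) = 14.2 / 22.99 = 0.6177 mol
Na⁺ + e⁻ → Na, so n(e⁻) = 0.6177 mol
Since the cells are in series, n(e⁻) in the Mg cell is also 0.6177 mol.
Mg²⁺ + 2e⁻ → Mg, so n(Mg) = 0.6177 / 2 = 0.3089 mol
m(Mg) = 0.3089 × 24.31 = 7.51 g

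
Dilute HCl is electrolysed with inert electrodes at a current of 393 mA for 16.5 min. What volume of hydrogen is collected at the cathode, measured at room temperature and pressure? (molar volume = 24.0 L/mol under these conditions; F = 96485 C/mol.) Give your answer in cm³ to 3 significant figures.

Charge passed = 0.393 × 990 = 389.1 C
n(e⁻) = 389.1 / 96485 = 0.004033 mol
2H⁺ + 2e⁻ → H₂, so n(H₂) = 0.004033 / 2 = 0.002017 mol
V = 0.002017 × 24.0 = 0.04841 L
= 48.4 cm³

48.4 cm³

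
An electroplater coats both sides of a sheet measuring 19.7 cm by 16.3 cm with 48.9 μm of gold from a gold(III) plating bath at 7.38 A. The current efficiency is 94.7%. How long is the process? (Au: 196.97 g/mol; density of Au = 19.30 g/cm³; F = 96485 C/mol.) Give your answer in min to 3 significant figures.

Plated area = 2 × 19.7 × 16.3 = 642.2 cm²
Volume = 642.2 × 48.9×10⁻⁴ cm = 3.140 cm³
m(Au) = 3.140 × 19.30 = 60.60 g
n(Au) = 60.60 / 196.97 = 0.3077 mol; n(e⁻) = 3 × 0.3077 = 0.9231 mol
Q = 0.9231 × 96485 / 0.947 = 94050 C
t = 94050 / 7.38 = 12740 s = 212 min

212 min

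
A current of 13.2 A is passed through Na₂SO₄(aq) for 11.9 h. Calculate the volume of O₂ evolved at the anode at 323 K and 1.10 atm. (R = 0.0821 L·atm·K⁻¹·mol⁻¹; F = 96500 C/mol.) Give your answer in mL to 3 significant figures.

35300 mL

Charge passed = 13.2 × 42840 = 5.655×10^5 C
Moles of electrons = 5.655×10^5 / 96500 = 5.860 mol
2H₂O → O₂ + 4H⁺ + 4e⁻, so n(O₂) = 5.860 / 4 = 1.465 mol
V = nRT/P = 1.465 × 0.0821 × 323 / 1.10 = 35.32 L
= 35300 mL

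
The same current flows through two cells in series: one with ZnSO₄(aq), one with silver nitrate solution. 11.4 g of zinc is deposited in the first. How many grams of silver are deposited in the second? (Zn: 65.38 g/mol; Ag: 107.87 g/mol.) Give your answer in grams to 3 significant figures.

37.6 g

n(Zn) = 11.4 / 65.38 = 0.1744 mol
Zn²⁺ + 2e⁻ → Zn, so n(e⁻) = 2 × 0.1744 = 0.3488 mol
Since the cells are in series, n(e⁻) in the Ag cell is also 0.3488 mol.
Ag⁺ + e⁻ → Ag, so n(Ag) = 0.3488 mol
m(Ag) = 0.3488 × 107.87 = 37.6 g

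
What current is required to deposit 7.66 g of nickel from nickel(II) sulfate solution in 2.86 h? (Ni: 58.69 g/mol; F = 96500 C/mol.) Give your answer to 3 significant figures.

n(Ni) = 7.66 / 58.69 = 0.1305 mol
Ni²⁺ + 2e⁻ → Ni, so n(e⁻) = 2 × 0.1305 = 0.2610 mol
Q = 0.2610 × 96500 = 25190 C
I = Q / t = 25190 / 10296 s = 2.45 A

2.45 A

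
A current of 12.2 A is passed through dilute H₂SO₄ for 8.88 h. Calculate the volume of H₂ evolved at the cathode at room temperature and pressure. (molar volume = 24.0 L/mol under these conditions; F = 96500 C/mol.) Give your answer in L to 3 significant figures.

48.5 L

Q = 12.2 A × 31968 s = 3.900×10^5 C
n(e⁻) = Q/F = 3.900×10^5/96500 = 4.041 mol
2H⁺ + 2e⁻ → H₂, so n(H₂) = 4.041 / 2 = 2.021 mol
V = 2.021 × 24.0 = 48.50 L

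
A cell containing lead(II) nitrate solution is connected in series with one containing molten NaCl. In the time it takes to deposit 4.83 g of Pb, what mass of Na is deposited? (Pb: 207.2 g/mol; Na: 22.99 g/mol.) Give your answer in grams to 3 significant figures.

n(Pb) = 4.83 / 207.2 = 0.02331 mol
Pb²⁺ + 2e⁻ → Pb, so n(e⁻) = 2 × 0.02331 = 0.04662 mol
Since the cells are in series, n(e⁻) in the Na cell is also 0.04662 mol.
Na⁺ + e⁻ → Na, so n(Na) = 0.04662 mol
m(Na) = 0.04662 × 22.99 = 1.07 g

1.07 g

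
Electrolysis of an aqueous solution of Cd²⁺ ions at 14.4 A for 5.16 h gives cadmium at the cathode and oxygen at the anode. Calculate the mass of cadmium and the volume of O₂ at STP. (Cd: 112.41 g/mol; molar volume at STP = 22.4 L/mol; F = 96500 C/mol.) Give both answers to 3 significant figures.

Q = 14.4 × 18576 = 2.675×10^5 C; n(e⁻) = 2.675×10^5 / 96500 = 2.772 mol
Cathode: Cd²⁺ + 2e⁻ → Cd → n(Cd) = 2.772/2 = 1.386 mol → 156 g
Anode: 2H₂O → O₂ + 4H⁺ + 4e⁻ → n(O₂) = 2.772/4 = 0.6930 mol → 15.5 L

156 g Cd; 15.5 L O₂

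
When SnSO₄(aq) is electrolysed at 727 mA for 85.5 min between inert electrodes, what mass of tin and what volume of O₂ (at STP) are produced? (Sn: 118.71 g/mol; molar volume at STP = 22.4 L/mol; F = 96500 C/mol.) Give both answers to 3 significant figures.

Q = 0.727 × 5130 = 3730 C; n(e⁻) = 3730 / 96500 = 0.03865 mol
Cathode: Sn²⁺ + 2e⁻ → Sn → n(Sn) = 0.03865/2 = 0.01933 mol → 2.29 g
Anode: 2H₂O → O₂ + 4H⁺ + 4e⁻ → n(O₂) = 0.03865/4 = 0.009663 mol → 0.216 L

2.29 g Sn; 0.216 L O₂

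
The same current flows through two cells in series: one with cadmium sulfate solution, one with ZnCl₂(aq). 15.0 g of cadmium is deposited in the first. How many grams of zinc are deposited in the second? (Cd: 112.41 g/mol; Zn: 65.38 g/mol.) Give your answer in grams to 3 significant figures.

8.72 g

n(Cd) = 15.0 / 112.41 = 0.1334 mol
Cd²⁺ + 2e⁻ → Cd, so n(e⁻) = 2 × 0.1334 = 0.2668 mol
Since the cells are in series, n(e⁻) in the Zn cell is also 0.2668 mol.
Zn²⁺ + 2e⁻ → Zn, so n(Zn) = 0.2668 / 2 = 0.1334 mol
m(Zn) = 0.1334 × 65.38 = 8.72 g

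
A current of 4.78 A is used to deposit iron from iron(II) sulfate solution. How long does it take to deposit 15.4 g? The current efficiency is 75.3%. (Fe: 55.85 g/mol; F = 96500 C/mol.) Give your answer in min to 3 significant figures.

246 min

n(Fe) = 15.4 / 55.85 = 0.2757 mol
Fe²⁺ + 2e⁻ → Fe, so n(e⁻) = 2 × 0.2757 = 0.5514 mol
Q = 0.5514 × 96500 / 0.753 = 70660 C
t = Q / I = 70660 / 4.78 = 14780 s = 246 min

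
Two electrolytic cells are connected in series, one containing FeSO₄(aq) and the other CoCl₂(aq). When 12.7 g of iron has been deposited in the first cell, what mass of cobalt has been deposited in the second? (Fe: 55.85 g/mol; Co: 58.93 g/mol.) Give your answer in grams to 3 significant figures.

13.4 g

n(Fe) = 12.7 / 55.85 = 0.2274 mol
Fe²⁺ + 2e⁻ → Fe, so n(e⁻) = 2 × 0.2274 = 0.4548 mol
Since the cells are in series, n(e⁻) in the Co cell is also 0.4548 mol.
Co²⁺ + 2e⁻ → Co, so n(Co) = 0.4548 / 2 = 0.2274 mol
m(Co) = 0.2274 × 58.93 = 13.4 g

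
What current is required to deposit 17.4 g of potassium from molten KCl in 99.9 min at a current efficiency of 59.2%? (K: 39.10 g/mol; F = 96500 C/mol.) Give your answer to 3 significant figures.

12.1 A

n(K) = 17.4 / 39.10 = 0.4450 mol
K⁺ + e⁻ → K, so n(e⁻) = 0.4450 mol
Q = 0.4450 × 96500 / 0.592 = 72540 C
I = Q / t = 72540 / 5994 s = 12.1 A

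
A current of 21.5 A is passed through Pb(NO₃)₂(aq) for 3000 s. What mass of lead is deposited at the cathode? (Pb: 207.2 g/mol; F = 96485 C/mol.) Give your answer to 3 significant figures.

Charge passed = 21.5 × 3000 = 64500 C
Moles of electrons = 64500 / 96485 = 0.6685 mol
Pb²⁺ + 2e⁻ → Pb, so n(Pb) = 0.6685 / 2 = 0.3343 mol
m = 0.3343 × 207.2 = 69.3 g

69.3 g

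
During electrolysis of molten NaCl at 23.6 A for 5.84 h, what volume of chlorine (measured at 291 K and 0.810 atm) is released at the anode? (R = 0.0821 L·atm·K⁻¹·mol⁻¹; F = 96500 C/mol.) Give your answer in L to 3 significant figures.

75.8 L

Q = 23.6 A × 21024 s = 4.962×10^5 C
n(e⁻) = Q/F = 4.962×10^5/96500 = 5.142 mol
2Cl⁻ → Cl₂ + 2e⁻, so n(Cl₂) = 5.142 / 2 = 2.571 mol
V = nRT/P = 2.571 × 0.0821 × 291 / 0.810 = 75.83 L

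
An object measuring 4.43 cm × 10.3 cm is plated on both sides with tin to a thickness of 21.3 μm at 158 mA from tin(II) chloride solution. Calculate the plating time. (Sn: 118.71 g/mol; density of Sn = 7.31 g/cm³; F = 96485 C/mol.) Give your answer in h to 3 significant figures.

4.06 h

Plated area = 2 × 4.43 × 10.3 = 91.26 cm²
Volume = 91.26 × 21.3×10⁻⁴ cm = 0.1944 cm³
m(Sn) = 0.1944 × 7.31 = 1.421 g
n(Sn) = 1.421 / 118.71 = 0.01197 mol; n(e⁻) = 2 × 0.01197 = 0.02394 mol
Q = 0.02394 × 96485 = 2310 C
t = 2310 / 0.158 = 14620 s = 4.06 h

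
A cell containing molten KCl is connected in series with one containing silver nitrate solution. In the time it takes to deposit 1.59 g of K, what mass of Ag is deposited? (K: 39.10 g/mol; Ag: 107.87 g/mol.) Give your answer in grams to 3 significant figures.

n(K) = 1.59 / 39.10 = 0.04066 mol
K⁺ + e⁻ → K, so n(e⁻) = 0.04066 mol
The cells are in series, so the same charge (and hence the same n(e⁻) = 0.04066 mol) passes through both.
Ag⁺ + e⁻ → Ag, so n(Ag) = 0.04066 mol
m(Ag) = 0.04066 × 107.87 = 4.39 g

4.39 g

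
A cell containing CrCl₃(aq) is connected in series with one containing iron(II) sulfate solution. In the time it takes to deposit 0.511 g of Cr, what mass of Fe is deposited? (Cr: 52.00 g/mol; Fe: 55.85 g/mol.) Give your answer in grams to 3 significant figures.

0.823 g

n(Cr) = 0.511 / 52.00 = 0.009827 mol
Cr³⁺ + 3e⁻ → Cr, so n(e⁻) = 3 × 0.009827 = 0.02948 mol
In series, the same 0.02948 mol of electrons flows through the second cell.
Fe²⁺ + 2e⁻ → Fe, so n(Fe) = 0.02948 / 2 = 0.01474 mol
m(Fe) = 0.01474 × 55.85 = 0.823 g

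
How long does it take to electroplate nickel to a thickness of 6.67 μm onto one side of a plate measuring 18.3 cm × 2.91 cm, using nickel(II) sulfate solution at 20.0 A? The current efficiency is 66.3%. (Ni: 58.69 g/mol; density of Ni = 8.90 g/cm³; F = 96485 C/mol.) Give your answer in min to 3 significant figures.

1.31 min

Plated area = 18.3 × 2.91 = 53.25 cm²
Volume = 53.25 × 6.67×10⁻⁴ cm = 0.03552 cm³
m(Ni) = 0.03552 × 8.90 = 0.3161 g
n(Ni) = 0.3161 / 58.69 = 0.005386 mol; n(e⁻) = 2 × 0.005386 = 0.01077 mol
Q = 0.01077 × 96485 / 0.663 = 1567 C
t = 1567 / 20.0 = 78.35 s = 1.31 min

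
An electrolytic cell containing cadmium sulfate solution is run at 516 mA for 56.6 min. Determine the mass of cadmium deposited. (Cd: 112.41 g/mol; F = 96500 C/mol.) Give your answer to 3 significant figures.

1.02 g

Q = It = 0.516 × 3396 = 1752 C
Moles of electrons = 1752 / 96500 = 0.01816 mol
Cd²⁺ + 2e⁻ → Cd, so n(Cd) = 0.01816 / 2 = 0.009080 mol
m = 0.009080 × 112.41 = 1.02 g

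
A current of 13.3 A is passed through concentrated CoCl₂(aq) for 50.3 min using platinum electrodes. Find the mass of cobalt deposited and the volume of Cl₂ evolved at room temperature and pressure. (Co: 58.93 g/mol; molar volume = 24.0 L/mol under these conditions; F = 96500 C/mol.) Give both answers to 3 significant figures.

12.3 g Co; 4.99 L Cl₂

Q = 13.3 × 3018 = 40140 C; n(e⁻) = 40140 / 96500 = 0.4160 mol
Cathode: Co²⁺ + 2e⁻ → Co → n(Co) = 0.4160/2 = 0.2080 mol → 12.3 g
Anode: 2Cl⁻ → Cl₂ + 2e⁻ → n(Cl₂) = 0.4160/2 = 0.2080 mol → 4.99 L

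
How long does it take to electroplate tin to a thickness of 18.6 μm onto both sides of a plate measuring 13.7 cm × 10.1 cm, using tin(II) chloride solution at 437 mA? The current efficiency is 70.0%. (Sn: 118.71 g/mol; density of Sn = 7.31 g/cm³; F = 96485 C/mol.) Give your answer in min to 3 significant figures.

333 min

Plated area = 2 × 13.7 × 10.1 = 276.7 cm²
Volume = 276.7 × 18.6×10⁻⁴ cm = 0.5147 cm³
m(Sn) = 0.5147 × 7.31 = 3.762 g
n(Sn) = 3.762 / 118.71 = 0.03169 mol; n(e⁻) = 2 × 0.03169 = 0.06338 mol
Q = 0.06338 × 96485 / 0.700 = 8736 C
t = 8736 / 0.437 = 19990 s = 333 min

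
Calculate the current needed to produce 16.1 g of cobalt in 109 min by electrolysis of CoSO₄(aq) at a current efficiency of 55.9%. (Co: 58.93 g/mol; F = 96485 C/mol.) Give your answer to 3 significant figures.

n(Co) = 16.1 / 58.93 = 0.2732 mol
Co²⁺ + 2e⁻ → Co, so n(e⁻) = 2 × 0.2732 = 0.5464 mol
Q = 0.5464 × 96485 / 0.559 = 94310 C
I = Q / t = 94310 / 6540 s = 14.4 A

14.4 A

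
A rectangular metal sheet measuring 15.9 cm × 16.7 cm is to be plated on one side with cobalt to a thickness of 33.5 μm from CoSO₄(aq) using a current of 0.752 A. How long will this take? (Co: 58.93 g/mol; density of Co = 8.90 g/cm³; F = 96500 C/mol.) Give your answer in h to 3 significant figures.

9.58 h

Plated area = 15.9 × 16.7 = 265.5 cm²
Volume = 265.5 × 33.5×10⁻⁴ cm = 0.8894 cm³
m(Co) = 0.8894 × 8.90 = 7.916 g
n(Co) = 7.916 / 58.93 = 0.1343 mol; n(e⁻) = 2 × 0.1343 = 0.2686 mol
Q = 0.2686 × 96500 = 25920 C
t = 25920 / 0.752 = 34470 s = 9.58 h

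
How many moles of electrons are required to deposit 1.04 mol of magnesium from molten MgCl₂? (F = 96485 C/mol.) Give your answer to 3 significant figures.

Mg²⁺ + 2e⁻ → Mg, so n(e⁻) = 2 × 1.04 = 2.080 mol

2.08 mol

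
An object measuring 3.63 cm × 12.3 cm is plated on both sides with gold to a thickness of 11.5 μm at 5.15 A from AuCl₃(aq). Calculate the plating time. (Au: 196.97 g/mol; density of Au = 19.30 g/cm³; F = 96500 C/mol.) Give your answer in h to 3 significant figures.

0.157 h

Plated area = 2 × 3.63 × 12.3 = 89.30 cm²
Volume = 89.30 × 11.5×10⁻⁴ cm = 0.1027 cm³
m(Au) = 0.1027 × 19.30 = 1.982 g
n(Au) = 1.982 / 196.97 = 0.01006 mol; n(e⁻) = 3 × 0.01006 = 0.03018 mol
Q = 0.03018 × 96500 = 2912 C
t = 2912 / 5.15 = 565.4 s = 0.157 h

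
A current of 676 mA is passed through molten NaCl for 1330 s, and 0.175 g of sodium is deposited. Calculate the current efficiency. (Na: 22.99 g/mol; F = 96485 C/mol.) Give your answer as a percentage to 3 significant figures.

Q = 0.676 × 1330 = 899.1 C
n(e⁻) = 899.1 / 96485 = 0.009319 mol
Na⁺ + e⁻ → Na, so theoretical n(Na) = 0.009319 mol → 0.2142 g
Efficiency = 0.175 / 0.2142 = 0.8170 = 81.7%

81.7%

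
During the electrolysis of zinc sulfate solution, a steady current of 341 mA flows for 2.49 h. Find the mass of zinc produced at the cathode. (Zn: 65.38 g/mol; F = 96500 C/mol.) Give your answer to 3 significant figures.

Charge passed = 0.341 × 8964 = 3057 C
n(e⁻) = 3057 / 96500 = 0.03168 mol
Zn²⁺ + 2e⁻ → Zn, so n(Zn) = 0.03168 / 2 = 0.01584 mol
m = 0.01584 × 65.38 = 1.04 g

1.04 g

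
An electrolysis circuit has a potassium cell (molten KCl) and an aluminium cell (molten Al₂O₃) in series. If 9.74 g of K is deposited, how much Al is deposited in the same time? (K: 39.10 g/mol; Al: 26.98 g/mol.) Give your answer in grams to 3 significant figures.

n(K) = 9.74 / 39.10 = 0.2491 mol
K⁺ + e⁻ → K, so n(e⁻) = 0.2491 mol
Since the cells are in series, n(e⁻) in the Al cell is also 0.2491 mol.
Al³⁺ + 3e⁻ → Al, so n(Al) = 0.2491 / 3 = 0.08303 mol
m(Al) = 0.08303 × 26.98 = 2.24 g

2.24 g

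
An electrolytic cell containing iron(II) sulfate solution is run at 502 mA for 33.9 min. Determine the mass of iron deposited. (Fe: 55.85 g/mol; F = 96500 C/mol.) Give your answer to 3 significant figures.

Q = It = 0.502 × 2034 = 1021 C
n(e⁻) = Q/F = 1021/96500 = 0.01058 mol
Fe²⁺ + 2e⁻ → Fe, so n(Fe) = 0.01058 / 2 = 0.005290 mol
m = 0.005290 × 55.85 = 0.295 g

0.295 g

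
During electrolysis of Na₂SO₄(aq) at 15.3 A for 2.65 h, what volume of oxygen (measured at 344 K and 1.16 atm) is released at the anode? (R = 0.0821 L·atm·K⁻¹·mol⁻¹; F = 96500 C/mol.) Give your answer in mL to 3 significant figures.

Charge passed = 15.3 × 9540 = 1.460×10^5 C
Moles of electrons = 1.460×10^5 / 96500 = 1.513 mol
2H₂O → O₂ + 4H⁺ + 4e⁻, so n(O₂) = 1.513 / 4 = 0.3783 mol
V = nRT/P = 0.3783 × 0.0821 × 344 / 1.16 = 9.210 L
= 9210 mL

9210 mL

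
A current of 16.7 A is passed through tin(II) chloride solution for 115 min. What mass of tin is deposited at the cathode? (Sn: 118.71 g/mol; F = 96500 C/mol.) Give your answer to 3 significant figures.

70.9 g

Charge passed = 16.7 × 6900 = 1.152×10^5 C
n(e⁻) = Q/F = 1.152×10^5/96500 = 1.194 mol
Sn²⁺ + 2e⁻ → Sn, so n(Sn) = 1.194 / 2 = 0.5970 mol
m = 0.5970 × 118.71 = 70.9 g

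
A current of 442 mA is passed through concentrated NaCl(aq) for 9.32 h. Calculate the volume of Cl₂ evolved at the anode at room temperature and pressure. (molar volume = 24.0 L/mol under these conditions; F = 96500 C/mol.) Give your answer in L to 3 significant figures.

1.84 L

Q = 0.442 A × 33552 s = 14830 C
Moles of electrons = 14830 / 96500 = 0.1537 mol
2Cl⁻ → Cl₂ + 2e⁻, so n(Cl₂) = 0.1537 / 2 = 0.07685 mol
V = 0.07685 × 24.0 = 1.844 L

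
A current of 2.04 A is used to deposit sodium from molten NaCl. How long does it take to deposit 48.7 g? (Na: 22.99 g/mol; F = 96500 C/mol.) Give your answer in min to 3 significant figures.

1670 min

n(Na) = 48.7 / 22.99 = 2.118 mol
Na⁺ + e⁻ → Na, so n(e⁻) = 2.118 mol
Q = 2.118 × 96500 = 2.044×10^5 C
t = Q / I = 2.044×10^5 / 2.04 = 1.002×10^5 s = 1670 min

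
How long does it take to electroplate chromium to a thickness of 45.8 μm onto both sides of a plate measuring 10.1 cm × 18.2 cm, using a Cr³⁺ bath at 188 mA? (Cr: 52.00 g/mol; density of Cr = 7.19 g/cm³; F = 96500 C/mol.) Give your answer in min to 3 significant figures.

Plated area = 2 × 10.1 × 18.2 = 367.6 cm²
Volume = 367.6 × 45.8×10⁻⁴ cm = 1.684 cm³
m(Cr) = 1.684 × 7.19 = 12.11 g
n(Cr) = 12.11 / 52.00 = 0.2329 mol; n(e⁻) = 3 × 0.2329 = 0.6987 mol
Q = 0.6987 × 96500 = 67420 C
t = 67420 / 0.188 = 3.586×10^5 s = 5980 min

5980 min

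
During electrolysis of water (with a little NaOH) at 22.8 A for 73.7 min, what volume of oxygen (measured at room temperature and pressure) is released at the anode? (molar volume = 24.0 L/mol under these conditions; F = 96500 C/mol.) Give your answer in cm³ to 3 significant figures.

Charge passed = 22.8 × 4422 = 1.008×10^5 C
Moles of electrons = 1.008×10^5 / 96500 = 1.045 mol
2H₂O → O₂ + 4H⁺ + 4e⁻, so n(O₂) = 1.045 / 4 = 0.2613 mol
V = 0.2613 × 24.0 = 6.271 L
= 6270 cm³

6270 cm³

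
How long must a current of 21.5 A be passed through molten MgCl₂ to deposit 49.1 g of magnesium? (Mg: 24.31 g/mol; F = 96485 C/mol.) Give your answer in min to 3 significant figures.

302 min

n(Mg) = 49.1 / 24.31 = 2.020 mol
Mg²⁺ + 2e⁻ → Mg, so n(e⁻) = 2 × 2.020 = 4.040 mol
Q = 4.040 × 96485 = 3.898×10^5 C
t = Q / I = 3.898×10^5 / 21.5 = 18130 s = 302 min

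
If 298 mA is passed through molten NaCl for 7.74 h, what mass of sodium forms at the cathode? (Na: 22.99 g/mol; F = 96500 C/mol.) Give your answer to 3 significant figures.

1.98 g

Charge passed = 0.298 × 27864 = 8303 C
n(e⁻) = Q/F = 8303/96500 = 0.08604 mol
Na⁺ + e⁻ → Na, so n(Na) = 0.08604 mol
m = 0.08604 × 22.99 = 1.98 g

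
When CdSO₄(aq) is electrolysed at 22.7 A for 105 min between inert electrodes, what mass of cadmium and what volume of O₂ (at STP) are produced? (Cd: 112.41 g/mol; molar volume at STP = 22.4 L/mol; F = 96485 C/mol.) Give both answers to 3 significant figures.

83.3 g Cd; 8.30 L O₂

Q = 22.7 × 6300 = 1.430×10^5 C; n(e⁻) = 1.430×10^5 / 96485 = 1.482 mol
Cathode: Cd²⁺ + 2e⁻ → Cd → n(Cd) = 1.482/2 = 0.7410 mol → 83.3 g
Anode: 2H₂O → O₂ + 4H⁺ + 4e⁻ → n(O₂) = 1.482/4 = 0.3705 mol → 8.30 L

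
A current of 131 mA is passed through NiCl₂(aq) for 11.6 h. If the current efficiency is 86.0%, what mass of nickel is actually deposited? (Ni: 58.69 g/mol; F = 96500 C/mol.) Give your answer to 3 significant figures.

1.43 g

Q = 0.131 × 41760 = 5471 C
n(e⁻) = 5471 / 96500 = 0.05669 mol
Ni²⁺ + 2e⁻ → Ni, so theoretical m(Ni) = 0.02835 × 58.69 = 1.664 g
Actual mass = 86.0% × 1.664 = 1.43 g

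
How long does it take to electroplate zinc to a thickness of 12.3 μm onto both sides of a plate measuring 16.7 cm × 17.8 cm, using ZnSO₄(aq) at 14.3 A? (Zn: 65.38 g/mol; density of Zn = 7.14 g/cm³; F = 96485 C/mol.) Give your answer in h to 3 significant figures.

Plated area = 2 × 16.7 × 17.8 = 594.5 cm²
Volume = 594.5 × 12.3×10⁻⁴ cm = 0.7312 cm³
m(Zn) = 0.7312 × 7.14 = 5.221 g
n(Zn) = 5.221 / 65.38 = 0.07986 mol; n(e⁻) = 2 × 0.07986 = 0.1597 mol
Q = 0.1597 × 96485 = 15410 C
t = 15410 / 14.3 = 1078 s = 0.299 h

0.299 h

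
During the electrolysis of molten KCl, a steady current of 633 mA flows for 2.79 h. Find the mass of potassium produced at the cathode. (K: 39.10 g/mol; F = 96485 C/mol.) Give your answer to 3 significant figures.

2.58 g

Charge passed = 0.633 × 10044 = 6358 C
n(e⁻) = Q/F = 6358/96485 = 0.06590 mol
K⁺ + e⁻ → K, so n(K) = 0.06590 mol
m = 0.06590 × 39.10 = 2.58 g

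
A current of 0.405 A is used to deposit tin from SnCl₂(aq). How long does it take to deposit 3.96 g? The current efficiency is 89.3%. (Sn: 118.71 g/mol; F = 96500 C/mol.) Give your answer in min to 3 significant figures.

297 min

n(Sn) = 3.96 / 118.71 = 0.03336 mol
Sn²⁺ + 2e⁻ → Sn, so n(e⁻) = 2 × 0.03336 = 0.06672 mol
Q = 0.06672 × 96500 / 0.893 = 7210 C
t = Q / I = 7210 / 0.405 = 17800 s = 297 min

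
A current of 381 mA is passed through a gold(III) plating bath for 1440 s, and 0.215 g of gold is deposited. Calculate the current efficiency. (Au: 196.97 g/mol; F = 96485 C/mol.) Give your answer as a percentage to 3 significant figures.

57.6%

Q = 0.381 × 1440 = 548.6 C
n(e⁻) = 548.6 / 96485 = 0.005686 mol
Au³⁺ + 3e⁻ → Au, so theoretical n(Au) = 0.001895 mol → 0.3733 g
Efficiency = 0.215 / 0.3733 = 0.5759 = 57.6%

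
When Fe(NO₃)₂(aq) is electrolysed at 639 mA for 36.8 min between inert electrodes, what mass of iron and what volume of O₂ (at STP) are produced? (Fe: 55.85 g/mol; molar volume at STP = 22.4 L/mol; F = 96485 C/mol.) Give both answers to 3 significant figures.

Q = 0.639 × 2208 = 1411 C; n(e⁻) = 1411 / 96485 = 0.01462 mol
Cathode: Fe²⁺ + 2e⁻ → Fe → n(Fe) = 0.01462/2 = 0.007310 mol → 0.408 g
Anode: 2H₂O → O₂ + 4H⁺ + 4e⁻ → n(O₂) = 0.01462/4 = 0.003655 mol → 0.0819 L

0.408 g Fe; 0.0819 L O₂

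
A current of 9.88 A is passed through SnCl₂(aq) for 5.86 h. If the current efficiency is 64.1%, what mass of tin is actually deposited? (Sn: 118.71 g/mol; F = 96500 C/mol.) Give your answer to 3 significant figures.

82.2 g

Q = 9.88 × 21096 = 2.084×10^5 C
n(e⁻) = 2.084×10^5 / 96500 = 2.160 mol
Sn²⁺ + 2e⁻ → Sn, so theoretical m(Sn) = 1.080 × 118.71 = 128.2 g
Actual mass = 64.1% × 128.2 = 82.2 g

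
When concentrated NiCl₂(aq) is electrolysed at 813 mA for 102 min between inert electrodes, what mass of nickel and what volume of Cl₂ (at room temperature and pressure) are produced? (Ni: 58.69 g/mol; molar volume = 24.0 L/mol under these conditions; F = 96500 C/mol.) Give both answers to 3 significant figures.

Q = 0.813 × 6120 = 4976 C; n(e⁻) = 4976 / 96500 = 0.05156 mol
Cathode: Ni²⁺ + 2e⁻ → Ni → n(Ni) = 0.05156/2 = 0.02578 mol → 1.51 g
Anode: 2Cl⁻ → Cl₂ + 2e⁻ → n(Cl₂) = 0.05156/2 = 0.02578 mol → 0.619 L

1.51 g Ni; 0.619 L Cl₂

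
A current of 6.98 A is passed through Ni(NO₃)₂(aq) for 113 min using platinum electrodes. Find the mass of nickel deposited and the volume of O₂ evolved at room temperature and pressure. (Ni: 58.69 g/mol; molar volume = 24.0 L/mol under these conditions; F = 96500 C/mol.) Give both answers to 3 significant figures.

Q = 6.98 × 6780 = 47320 C; n(e⁻) = 47320 / 96500 = 0.4904 mol
Cathode: Ni²⁺ + 2e⁻ → Ni → n(Ni) = 0.4904/2 = 0.2452 mol → 14.4 g
Anode: 2H₂O → O₂ + 4H⁺ + 4e⁻ → n(O₂) = 0.4904/4 = 0.1226 mol → 2.94 L

14.4 g Ni; 2.94 L O₂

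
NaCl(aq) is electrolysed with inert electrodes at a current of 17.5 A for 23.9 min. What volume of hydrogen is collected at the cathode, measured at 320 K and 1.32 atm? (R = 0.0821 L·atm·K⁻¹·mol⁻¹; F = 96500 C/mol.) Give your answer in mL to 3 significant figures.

2590 mL

Q = 17.5 A × 1434 s = 25100 C
n(e⁻) = Q/F = 25100/96500 = 0.2601 mol
2H⁺ + 2e⁻ → H₂, so n(H₂) = 0.2601 / 2 = 0.1301 mol
V = nRT/P = 0.1301 × 0.0821 × 320 / 1.32 = 2.589 L
= 2590 mL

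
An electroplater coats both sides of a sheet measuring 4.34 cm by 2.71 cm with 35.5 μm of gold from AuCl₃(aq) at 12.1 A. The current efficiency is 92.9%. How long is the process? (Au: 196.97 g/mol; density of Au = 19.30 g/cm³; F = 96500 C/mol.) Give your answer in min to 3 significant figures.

3.51 min

Plated area = 2 × 4.34 × 2.71 = 23.52 cm²
Volume = 23.52 × 35.5×10⁻⁴ cm = 0.08350 cm³
m(Au) = 0.08350 × 19.30 = 1.612 g
n(Au) = 1.612 / 196.97 = 0.008184 mol; n(e⁻) = 3 × 0.008184 = 0.02455 mol
Q = 0.02455 × 96500 / 0.929 = 2550 C
t = 2550 / 12.1 = 210.7 s = 3.51 min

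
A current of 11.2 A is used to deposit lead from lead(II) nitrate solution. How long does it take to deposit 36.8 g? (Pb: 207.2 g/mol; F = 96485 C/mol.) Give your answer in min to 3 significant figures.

n(Pb) = 36.8 / 207.2 = 0.1776 mol
Pb²⁺ + 2e⁻ → Pb, so n(e⁻) = 2 × 0.1776 = 0.3552 mol
Q = 0.3552 × 96485 = 34270 C
t = Q / I = 34270 / 11.2 = 3060 s = 51.0 min

51.0 min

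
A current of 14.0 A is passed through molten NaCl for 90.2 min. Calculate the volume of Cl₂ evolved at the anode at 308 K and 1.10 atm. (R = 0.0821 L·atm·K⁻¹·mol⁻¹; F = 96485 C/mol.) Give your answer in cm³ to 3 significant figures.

9030 cm³

Charge passed = 14.0 × 5412 = 75770 C
n(e⁻) = 75770 / 96485 = 0.7853 mol
2Cl⁻ → Cl₂ + 2e⁻, so n(Cl₂) = 0.7853 / 2 = 0.3927 mol
V = nRT/P = 0.3927 × 0.0821 × 308 / 1.10 = 9.027 L
= 9030 cm³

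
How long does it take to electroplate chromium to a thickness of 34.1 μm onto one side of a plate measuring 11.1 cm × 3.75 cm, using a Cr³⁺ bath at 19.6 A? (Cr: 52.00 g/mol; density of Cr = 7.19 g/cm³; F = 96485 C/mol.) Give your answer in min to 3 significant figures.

4.83 min

Plated area = 11.1 × 3.75 = 41.63 cm²
Volume = 41.63 × 34.1×10⁻⁴ cm = 0.1420 cm³
m(Cr) = 0.1420 × 7.19 = 1.021 g
n(Cr) = 1.021 / 52.00 = 0.01963 mol; n(e⁻) = 3 × 0.01963 = 0.05889 mol
Q = 0.05889 × 96485 = 5682 C
t = 5682 / 19.6 = 289.9 s = 4.83 min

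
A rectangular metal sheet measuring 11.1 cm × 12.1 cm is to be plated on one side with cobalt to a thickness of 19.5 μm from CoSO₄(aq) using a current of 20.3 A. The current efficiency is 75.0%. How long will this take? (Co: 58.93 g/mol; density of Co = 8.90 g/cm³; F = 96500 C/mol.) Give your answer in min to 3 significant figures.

8.36 min

Plated area = 11.1 × 12.1 = 134.3 cm²
Volume = 134.3 × 19.5×10⁻⁴ cm = 0.2619 cm³
m(Co) = 0.2619 × 8.90 = 2.331 g
n(Co) = 2.331 / 58.93 = 0.03956 mol; n(e⁻) = 2 × 0.03956 = 0.07912 mol
Q = 0.07912 × 96500 / 0.750 = 10180 C
t = 10180 / 20.3 = 501.5 s = 8.36 min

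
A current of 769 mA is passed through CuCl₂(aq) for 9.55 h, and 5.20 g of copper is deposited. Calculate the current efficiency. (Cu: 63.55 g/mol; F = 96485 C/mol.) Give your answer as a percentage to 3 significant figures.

59.7%

Q = 0.769 × 34380 = 26440 C
n(e⁻) = 26440 / 96485 = 0.2740 mol
Cu²⁺ + 2e⁻ → Cu, so theoretical n(Cu) = 0.1370 mol → 8.706 g
Efficiency = 5.20 / 8.706 = 0.5973 = 59.7%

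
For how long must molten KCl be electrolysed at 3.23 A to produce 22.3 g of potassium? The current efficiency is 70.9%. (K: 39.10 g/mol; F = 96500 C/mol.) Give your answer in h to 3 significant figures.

6.68 h

n(K) = 22.3 / 39.10 = 0.5703 mol
K⁺ + e⁻ → K, so n(e⁻) = 0.5703 mol
Q = 0.5703 × 96500 / 0.709 = 77620 C
t = Q / I = 77620 / 3.23 = 24030 s = 6.68 h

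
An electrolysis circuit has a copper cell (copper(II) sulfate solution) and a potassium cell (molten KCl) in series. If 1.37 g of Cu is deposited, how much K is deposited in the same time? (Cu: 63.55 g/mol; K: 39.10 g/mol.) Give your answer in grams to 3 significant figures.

1.69 g

n(Cu) = 1.37 / 63.55 = 0.02156 mol
Cu²⁺ + 2e⁻ → Cu, so n(e⁻) = 2 × 0.02156 = 0.04312 mol
Same current for the same time ⇒ same n(e⁻) = 0.04312 mol in both cells.
K⁺ + e⁻ → K, so n(K) = 0.04312 mol
m(K) = 0.04312 × 39.10 = 1.69 g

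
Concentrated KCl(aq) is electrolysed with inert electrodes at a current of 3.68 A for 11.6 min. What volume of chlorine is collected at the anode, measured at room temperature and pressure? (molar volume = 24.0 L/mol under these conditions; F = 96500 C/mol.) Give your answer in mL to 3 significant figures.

Q = It = 3.68 × 696 = 2561 C
Moles of electrons = 2561 / 96500 = 0.02654 mol
2Cl⁻ → Cl₂ + 2e⁻, so n(Cl₂) = 0.02654 / 2 = 0.01327 mol
V = 0.01327 × 24.0 = 0.3185 L
= 319 mL

319 mL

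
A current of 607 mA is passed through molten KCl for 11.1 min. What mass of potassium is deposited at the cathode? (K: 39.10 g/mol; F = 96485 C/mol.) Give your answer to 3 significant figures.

Q = 0.607 A × 666 s = 404.3 C
Moles of electrons = 404.3 / 96485 = 0.004190 mol
K⁺ + e⁻ → K, so n(K) = 0.004190 mol
m = 0.004190 × 39.10 = 0.164 g

0.164 g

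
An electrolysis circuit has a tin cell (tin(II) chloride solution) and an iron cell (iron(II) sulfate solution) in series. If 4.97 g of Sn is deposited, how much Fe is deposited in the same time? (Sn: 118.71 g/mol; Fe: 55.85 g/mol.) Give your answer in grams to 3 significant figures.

2.34 g

n(Sn) = 4.97 / 118.71 = 0.04187 mol
Sn²⁺ + 2e⁻ → Sn, so n(e⁻) = 2 × 0.04187 = 0.08374 mol
The cells are in series, so the same charge (and hence the same n(e⁻) = 0.08374 mol) passes through both.
Fe²⁺ + 2e⁻ → Fe, so n(Fe) = 0.08374 / 2 = 0.04187 mol
m(Fe) = 0.04187 × 55.85 = 2.34 g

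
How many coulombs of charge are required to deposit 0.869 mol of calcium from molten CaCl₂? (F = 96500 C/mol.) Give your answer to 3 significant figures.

1.68×10^5 C

Ca²⁺ + 2e⁻ → Ca, so n(e⁻) = 2 × 0.869 = 1.738 mol
Q = 1.738 × 96500 = 1.677×10^5 C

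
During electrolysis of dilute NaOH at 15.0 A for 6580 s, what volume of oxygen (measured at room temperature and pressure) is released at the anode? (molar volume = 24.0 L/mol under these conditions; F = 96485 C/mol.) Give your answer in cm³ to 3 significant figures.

6140 cm³

Q = 15.0 A × 6580 s = 98700 C
n(e⁻) = Q/F = 98700/96485 = 1.023 mol
2H₂O → O₂ + 4H⁺ + 4e⁻, so n(O₂) = 1.023 / 4 = 0.2558 mol
V = 0.2558 × 24.0 = 6.139 L
= 6140 cm³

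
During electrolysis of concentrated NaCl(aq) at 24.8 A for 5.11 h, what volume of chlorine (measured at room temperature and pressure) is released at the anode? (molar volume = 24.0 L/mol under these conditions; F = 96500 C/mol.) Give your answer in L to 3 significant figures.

56.7 L

Q = 24.8 A × 18396 s = 4.562×10^5 C
Moles of electrons = 4.562×10^5 / 96500 = 4.727 mol
2Cl⁻ → Cl₂ + 2e⁻, so n(Cl₂) = 4.727 / 2 = 2.364 mol
V = 2.364 × 24.0 = 56.74 L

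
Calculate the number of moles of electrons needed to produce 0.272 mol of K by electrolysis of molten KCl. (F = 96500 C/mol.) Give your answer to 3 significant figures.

K⁺ + e⁻ → K, so n(e⁻) = 1 × 0.272 = 0.2720 mol

0.272 mol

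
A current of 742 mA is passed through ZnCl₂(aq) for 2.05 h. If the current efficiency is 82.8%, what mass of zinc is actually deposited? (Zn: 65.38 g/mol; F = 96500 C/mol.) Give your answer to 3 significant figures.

Q = 0.742 × 7380 = 5476 C
n(e⁻) = 5476 / 96500 = 0.05675 mol
Zn²⁺ + 2e⁻ → Zn, so theoretical m(Zn) = 0.02838 × 65.38 = 1.855 g
Actual mass = 82.8% × 1.855 = 1.54 g

1.54 g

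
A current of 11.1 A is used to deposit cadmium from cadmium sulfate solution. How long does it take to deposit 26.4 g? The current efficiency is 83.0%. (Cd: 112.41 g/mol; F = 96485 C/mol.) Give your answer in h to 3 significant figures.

n(Cd) = 26.4 / 112.41 = 0.2349 mol
Cd²⁺ + 2e⁻ → Cd, so n(e⁻) = 2 × 0.2349 = 0.4698 mol
Q = 0.4698 × 96485 / 0.830 = 54610 C
t = Q / I = 54610 / 11.1 = 4920 s = 1.37 h

1.37 h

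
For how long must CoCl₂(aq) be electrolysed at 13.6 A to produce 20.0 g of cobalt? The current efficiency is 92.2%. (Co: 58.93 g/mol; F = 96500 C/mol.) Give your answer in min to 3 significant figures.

87.1 min

n(Co) = 20.0 / 58.93 = 0.3394 mol
Co²⁺ + 2e⁻ → Co, so n(e⁻) = 2 × 0.3394 = 0.6788 mol
Q = 0.6788 × 96500 / 0.922 = 71050 C
t = Q / I = 71050 / 13.6 = 5224 s = 87.1 min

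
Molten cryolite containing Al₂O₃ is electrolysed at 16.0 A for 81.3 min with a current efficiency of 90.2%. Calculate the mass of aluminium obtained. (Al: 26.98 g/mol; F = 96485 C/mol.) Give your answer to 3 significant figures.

6.56 g

Q = 16.0 × 4878 = 78050 C
n(e⁻) = 78050 / 96485 = 0.8089 mol
Al³⁺ + 3e⁻ → Al, so theoretical m(Al) = 0.2696 × 26.98 = 7.274 g
Actual mass = 90.2% × 7.274 = 6.56 g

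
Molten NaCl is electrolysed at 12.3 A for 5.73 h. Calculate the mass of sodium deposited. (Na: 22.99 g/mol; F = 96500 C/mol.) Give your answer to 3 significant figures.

60.4 g

Charge passed = 12.3 × 20628 = 2.537×10^5 C
Moles of electrons = 2.537×10^5 / 96500 = 2.629 mol
Na⁺ + e⁻ → Na, so n(Na) = 2.629 mol
m = 2.629 × 22.99 = 60.4 g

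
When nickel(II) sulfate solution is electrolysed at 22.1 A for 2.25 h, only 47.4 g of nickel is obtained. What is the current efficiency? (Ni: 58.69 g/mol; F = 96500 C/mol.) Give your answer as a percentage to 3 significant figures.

87.1%

Q = 22.1 × 8100 = 1.790×10^5 C
n(e⁻) = 1.790×10^5 / 96500 = 1.855 mol
Ni²⁺ + 2e⁻ → Ni, so theoretical n(Ni) = 0.9275 mol → 54.43 g
Efficiency = 47.4 / 54.43 = 0.8708 = 87.1%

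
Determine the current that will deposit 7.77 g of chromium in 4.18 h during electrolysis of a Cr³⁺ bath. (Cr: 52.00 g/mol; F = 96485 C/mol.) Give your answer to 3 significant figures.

n(Cr) = 7.77 / 52.00 = 0.1494 mol
Cr³⁺ + 3e⁻ → Cr, so n(e⁻) = 3 × 0.1494 = 0.4482 mol
Q = 0.4482 × 96485 = 43240 C
I = Q / t = 43240 / 15048 s = 2.87 A

2.87 A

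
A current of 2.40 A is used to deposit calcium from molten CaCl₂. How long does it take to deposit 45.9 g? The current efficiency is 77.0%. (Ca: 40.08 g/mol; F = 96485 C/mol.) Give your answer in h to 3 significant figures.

33.2 h

n(Ca) = 45.9 / 40.08 = 1.145 mol
Ca²⁺ + 2e⁻ → Ca, so n(e⁻) = 2 × 1.145 = 2.290 mol
Q = 2.290 × 96485 / 0.770 = 2.869×10^5 C
t = Q / I = 2.869×10^5 / 2.40 = 1.195×10^5 s = 33.2 h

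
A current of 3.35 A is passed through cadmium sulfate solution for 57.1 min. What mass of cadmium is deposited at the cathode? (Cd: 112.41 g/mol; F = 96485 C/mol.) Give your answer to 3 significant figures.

6.69 g

Charge passed = 3.35 × 3426 = 11480 C
Moles of electrons = 11480 / 96485 = 0.1190 mol
Cd²⁺ + 2e⁻ → Cd, so n(Cd) = 0.1190 / 2 = 0.05950 mol
m = 0.05950 × 112.41 = 6.69 g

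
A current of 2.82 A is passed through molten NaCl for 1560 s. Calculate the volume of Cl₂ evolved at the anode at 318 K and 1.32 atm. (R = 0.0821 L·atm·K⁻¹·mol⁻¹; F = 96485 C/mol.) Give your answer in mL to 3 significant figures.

451 mL

Q = It = 2.82 × 1560 = 4399 C
n(e⁻) = 4399 / 96485 = 0.04559 mol
2Cl⁻ → Cl₂ + 2e⁻, so n(Cl₂) = 0.04559 / 2 = 0.02280 mol
V = nRT/P = 0.02280 × 0.0821 × 318 / 1.32 = 0.4510 L
= 451 mL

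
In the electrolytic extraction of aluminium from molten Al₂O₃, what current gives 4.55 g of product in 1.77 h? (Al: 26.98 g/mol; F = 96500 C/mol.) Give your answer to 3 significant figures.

n(Al) = 4.55 / 26.98 = 0.1686 mol
Al³⁺ + 3e⁻ → Al, so n(e⁻) = 3 × 0.1686 = 0.5058 mol
Q = 0.5058 × 96500 = 48810 C
I = Q / t = 48810 / 6372 s = 7.66 A

7.66 A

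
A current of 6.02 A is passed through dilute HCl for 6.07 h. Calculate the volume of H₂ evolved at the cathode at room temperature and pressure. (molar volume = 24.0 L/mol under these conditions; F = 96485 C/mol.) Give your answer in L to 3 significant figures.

Q = 6.02 A × 21852 s = 1.315×10^5 C
n(e⁻) = Q/F = 1.315×10^5/96485 = 1.363 mol
2H⁺ + 2e⁻ → H₂, so n(H₂) = 1.363 / 2 = 0.6815 mol
V = 0.6815 × 24.0 = 16.36 L

16.4 L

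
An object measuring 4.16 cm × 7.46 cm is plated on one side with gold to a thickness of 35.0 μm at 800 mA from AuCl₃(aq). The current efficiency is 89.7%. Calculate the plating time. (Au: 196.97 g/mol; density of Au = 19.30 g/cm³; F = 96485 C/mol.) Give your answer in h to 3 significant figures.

Plated area = 4.16 × 7.46 = 31.03 cm²
Volume = 31.03 × 35.0×10⁻⁴ cm = 0.1086 cm³
m(Au) = 0.1086 × 19.30 = 2.096 g
n(Au) = 2.096 / 196.97 = 0.01064 mol; n(e⁻) = 3 × 0.01064 = 0.03192 mol
Q = 0.03192 × 96485 / 0.897 = 3433 C
t = 3433 / 0.800 = 4291 s = 1.19 h

1.19 h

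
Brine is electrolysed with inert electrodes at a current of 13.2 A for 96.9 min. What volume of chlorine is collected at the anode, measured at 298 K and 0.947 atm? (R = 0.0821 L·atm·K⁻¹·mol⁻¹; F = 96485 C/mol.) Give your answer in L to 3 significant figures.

Q = 13.2 A × 5814 s = 76740 C
Moles of electrons = 76740 / 96485 = 0.7954 mol
2Cl⁻ → Cl₂ + 2e⁻, so n(Cl₂) = 0.7954 / 2 = 0.3977 mol
V = nRT/P = 0.3977 × 0.0821 × 298 / 0.947 = 10.27 L

10.3 L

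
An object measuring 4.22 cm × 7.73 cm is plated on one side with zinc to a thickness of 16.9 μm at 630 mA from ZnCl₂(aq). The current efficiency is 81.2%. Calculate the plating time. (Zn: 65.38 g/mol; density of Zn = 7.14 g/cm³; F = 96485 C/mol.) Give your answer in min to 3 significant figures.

Plated area = 4.22 × 7.73 = 32.62 cm²
Volume = 32.62 × 16.9×10⁻⁴ cm = 0.05513 cm³
m(Zn) = 0.05513 × 7.14 = 0.3936 g
n(Zn) = 0.3936 / 65.38 = 0.006020 mol; n(e⁻) = 2 × 0.006020 = 0.01204 mol
Q = 0.01204 × 96485 / 0.812 = 1431 C
t = 1431 / 0.630 = 2271 s = 37.9 min

37.9 min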